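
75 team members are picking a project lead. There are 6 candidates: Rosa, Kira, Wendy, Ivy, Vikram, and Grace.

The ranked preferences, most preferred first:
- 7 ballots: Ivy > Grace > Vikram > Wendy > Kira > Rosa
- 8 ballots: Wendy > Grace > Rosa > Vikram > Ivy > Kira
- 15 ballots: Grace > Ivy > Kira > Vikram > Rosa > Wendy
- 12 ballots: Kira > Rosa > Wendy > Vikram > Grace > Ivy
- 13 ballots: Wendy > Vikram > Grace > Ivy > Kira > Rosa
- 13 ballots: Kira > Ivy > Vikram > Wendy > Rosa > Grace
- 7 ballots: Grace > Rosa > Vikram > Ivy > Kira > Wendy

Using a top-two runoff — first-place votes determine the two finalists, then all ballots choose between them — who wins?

Round 1 first-place votes: Rosa 0, Kira 25, Wendy 21, Ivy 7, Vikram 0, Grace 22. Kira and Grace advance.
Runoff: Kira is ranked above Grace on 25 ballots, Grace above Kira on 50.

Grace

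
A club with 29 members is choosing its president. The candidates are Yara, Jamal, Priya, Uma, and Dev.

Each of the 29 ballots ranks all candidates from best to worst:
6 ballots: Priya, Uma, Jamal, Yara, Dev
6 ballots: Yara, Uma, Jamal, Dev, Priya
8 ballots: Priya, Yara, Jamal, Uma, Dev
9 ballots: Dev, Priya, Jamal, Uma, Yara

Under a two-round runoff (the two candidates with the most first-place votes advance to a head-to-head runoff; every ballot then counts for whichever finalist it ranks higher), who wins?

Round 1 first-place votes: Yara 6, Jamal 0, Priya 14, Uma 0, Dev 9. Priya and Dev advance.
Runoff: Priya is ranked above Dev on 14 ballots, Dev above Priya on 15.

Dev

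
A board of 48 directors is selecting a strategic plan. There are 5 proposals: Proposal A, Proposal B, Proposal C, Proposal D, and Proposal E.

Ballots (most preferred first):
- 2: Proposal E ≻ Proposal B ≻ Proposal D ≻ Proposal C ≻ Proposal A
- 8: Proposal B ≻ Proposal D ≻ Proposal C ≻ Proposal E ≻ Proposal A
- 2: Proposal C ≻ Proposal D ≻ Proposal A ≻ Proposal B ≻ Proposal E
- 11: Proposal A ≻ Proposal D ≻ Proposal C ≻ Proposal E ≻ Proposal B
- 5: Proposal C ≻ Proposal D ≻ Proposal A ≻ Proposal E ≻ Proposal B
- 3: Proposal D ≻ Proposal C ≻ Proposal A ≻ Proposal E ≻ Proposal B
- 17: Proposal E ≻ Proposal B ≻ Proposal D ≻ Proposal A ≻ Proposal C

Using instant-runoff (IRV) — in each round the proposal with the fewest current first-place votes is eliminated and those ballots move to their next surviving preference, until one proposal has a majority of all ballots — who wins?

Proposal C

Round 1: Proposal A 11, Proposal B 8, Proposal C 7, Proposal D 3, Proposal E 19. Proposal D eliminated.
Round 2: Proposal A 11, Proposal B 8, Proposal C 10, Proposal E 19. Proposal B eliminated.
Round 3: Proposal A 11, Proposal C 18, Proposal E 19. Proposal A eliminated.
Round 4: Proposal C 29, Proposal E 19. Proposal C has a majority (≥25).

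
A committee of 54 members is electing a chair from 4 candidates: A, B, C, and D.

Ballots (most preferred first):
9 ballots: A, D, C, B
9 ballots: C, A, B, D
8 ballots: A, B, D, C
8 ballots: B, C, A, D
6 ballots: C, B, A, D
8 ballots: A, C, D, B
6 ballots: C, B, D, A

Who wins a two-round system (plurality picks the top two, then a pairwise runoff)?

C

Round 1 first-place votes: A 25, B 8, C 21, D 0. A and C advance.
Runoff: A is ranked above C on 25 ballots, C above A on 29.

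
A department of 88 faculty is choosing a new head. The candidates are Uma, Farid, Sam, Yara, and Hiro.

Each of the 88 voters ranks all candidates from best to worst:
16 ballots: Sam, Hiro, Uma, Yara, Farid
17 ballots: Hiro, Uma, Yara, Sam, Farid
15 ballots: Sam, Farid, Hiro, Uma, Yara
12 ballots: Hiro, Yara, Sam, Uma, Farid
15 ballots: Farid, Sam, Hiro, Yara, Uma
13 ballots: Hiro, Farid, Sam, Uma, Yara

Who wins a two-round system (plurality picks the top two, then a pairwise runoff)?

Sam

Round 1 first-place votes: Uma 0, Farid 15, Sam 31, Yara 0, Hiro 42. Hiro and Sam advance.
Runoff: Hiro is ranked above Sam on 42 ballots, Sam above Hiro on 46.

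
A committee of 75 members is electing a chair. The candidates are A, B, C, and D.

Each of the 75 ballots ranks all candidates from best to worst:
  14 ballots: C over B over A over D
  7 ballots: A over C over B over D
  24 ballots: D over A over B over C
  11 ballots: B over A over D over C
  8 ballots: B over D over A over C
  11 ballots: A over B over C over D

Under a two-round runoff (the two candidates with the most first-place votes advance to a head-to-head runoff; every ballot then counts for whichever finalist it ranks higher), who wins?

Round 1 first-place votes: A 18, B 19, C 14, D 24. D and B advance.
Runoff: D is ranked above B on 24 ballots, B above D on 51.

B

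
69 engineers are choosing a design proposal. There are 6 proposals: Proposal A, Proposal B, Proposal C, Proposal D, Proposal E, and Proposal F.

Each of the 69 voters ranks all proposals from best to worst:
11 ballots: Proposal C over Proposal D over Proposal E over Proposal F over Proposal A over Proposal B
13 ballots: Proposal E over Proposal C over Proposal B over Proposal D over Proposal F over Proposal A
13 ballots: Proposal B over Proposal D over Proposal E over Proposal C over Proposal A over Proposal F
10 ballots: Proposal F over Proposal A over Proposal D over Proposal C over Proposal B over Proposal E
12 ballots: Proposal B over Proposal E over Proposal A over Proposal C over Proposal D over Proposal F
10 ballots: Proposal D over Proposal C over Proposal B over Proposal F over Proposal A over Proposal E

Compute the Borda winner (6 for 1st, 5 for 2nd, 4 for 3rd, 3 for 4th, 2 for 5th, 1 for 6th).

Proposal A: 11×2 + 13×1 + 13×2 + 10×5 + 12×4 + 10×2 = 179
Proposal B: 11×1 + 13×4 + 13×6 + 10×2 + 12×6 + 10×4 = 273
Proposal C: 11×6 + 13×5 + 13×3 + 10×3 + 12×3 + 10×5 = 286
Proposal D: 11×5 + 13×3 + 13×5 + 10×4 + 12×2 + 10×6 = 283
Proposal E: 11×4 + 13×6 + 13×4 + 10×1 + 12×5 + 10×1 = 254
Proposal F: 11×3 + 13×2 + 13×1 + 10×6 + 12×1 + 10×3 = 174

Proposal C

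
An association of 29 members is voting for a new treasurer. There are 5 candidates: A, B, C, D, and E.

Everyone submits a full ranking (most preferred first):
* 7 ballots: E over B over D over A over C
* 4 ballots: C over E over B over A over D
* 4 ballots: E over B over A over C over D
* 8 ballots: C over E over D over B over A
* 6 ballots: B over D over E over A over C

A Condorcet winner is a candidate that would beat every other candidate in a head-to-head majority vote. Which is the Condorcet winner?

E

E vs A: 29–0
E vs B: 23–6
E vs C: 17–12
E vs D: 23–6
E beats every other candidate.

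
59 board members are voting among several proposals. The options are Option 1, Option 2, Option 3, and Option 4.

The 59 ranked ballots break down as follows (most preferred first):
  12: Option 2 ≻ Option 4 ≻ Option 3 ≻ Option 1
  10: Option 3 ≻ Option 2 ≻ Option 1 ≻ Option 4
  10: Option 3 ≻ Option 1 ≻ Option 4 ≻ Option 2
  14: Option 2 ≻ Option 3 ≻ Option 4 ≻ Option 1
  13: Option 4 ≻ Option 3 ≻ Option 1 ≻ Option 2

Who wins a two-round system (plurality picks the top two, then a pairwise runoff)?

Round 1 first-place votes: Option 1 0, Option 2 26, Option 3 20, Option 4 13. Option 2 and Option 3 advance.
Runoff: Option 2 is ranked above Option 3 on 26 ballots, Option 3 above Option 2 on 33.

Option 3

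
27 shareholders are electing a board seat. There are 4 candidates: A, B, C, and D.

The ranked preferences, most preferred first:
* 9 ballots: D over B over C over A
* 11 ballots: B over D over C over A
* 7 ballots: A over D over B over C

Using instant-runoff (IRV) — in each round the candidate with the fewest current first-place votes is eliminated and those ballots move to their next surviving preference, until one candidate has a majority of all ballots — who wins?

Round 1: A 7, B 11, C 0, D 9. C eliminated.
Round 2: A 7, B 11, D 9. A eliminated.
Round 3: B 11, D 16. D has a majority (≥14).

D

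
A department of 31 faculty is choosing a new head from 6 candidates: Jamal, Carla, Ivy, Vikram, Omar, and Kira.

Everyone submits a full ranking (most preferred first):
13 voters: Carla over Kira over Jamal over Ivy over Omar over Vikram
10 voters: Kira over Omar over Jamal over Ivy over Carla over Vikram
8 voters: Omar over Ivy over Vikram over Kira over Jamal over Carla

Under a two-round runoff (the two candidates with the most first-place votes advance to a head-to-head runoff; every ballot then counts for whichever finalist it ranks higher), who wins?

Round 1 first-place votes: Jamal 0, Carla 13, Ivy 0, Vikram 0, Omar 8, Kira 10. Carla and Kira advance.
Runoff: Carla is ranked above Kira on 13 ballots, Kira above Carla on 18.

Kira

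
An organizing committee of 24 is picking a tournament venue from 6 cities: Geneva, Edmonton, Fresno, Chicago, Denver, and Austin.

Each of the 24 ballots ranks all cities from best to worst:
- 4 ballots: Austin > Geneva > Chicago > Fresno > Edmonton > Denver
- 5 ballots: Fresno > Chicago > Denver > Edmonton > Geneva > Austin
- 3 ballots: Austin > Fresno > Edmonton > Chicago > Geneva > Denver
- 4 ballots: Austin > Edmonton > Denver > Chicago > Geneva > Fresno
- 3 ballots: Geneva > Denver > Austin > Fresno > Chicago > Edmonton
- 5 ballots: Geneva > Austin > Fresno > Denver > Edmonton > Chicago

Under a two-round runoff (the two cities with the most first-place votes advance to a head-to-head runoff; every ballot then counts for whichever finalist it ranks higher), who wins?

Round 1 first-place votes: Geneva 8, Edmonton 0, Fresno 5, Chicago 0, Denver 0, Austin 11. Austin and Geneva advance.
Runoff: Austin is ranked above Geneva on 11 ballots, Geneva above Austin on 13.

Geneva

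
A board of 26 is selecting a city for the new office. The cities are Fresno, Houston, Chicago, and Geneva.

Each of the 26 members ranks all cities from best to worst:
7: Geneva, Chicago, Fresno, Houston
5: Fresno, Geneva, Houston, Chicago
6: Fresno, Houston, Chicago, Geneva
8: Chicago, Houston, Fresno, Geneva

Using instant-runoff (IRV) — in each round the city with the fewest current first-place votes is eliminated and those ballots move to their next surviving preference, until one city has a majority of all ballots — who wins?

Chicago

Round 1: Fresno 11, Houston 0, Chicago 8, Geneva 7. Houston eliminated.
Round 2: Fresno 11, Chicago 8, Geneva 7. Geneva eliminated.
Round 3: Fresno 11, Chicago 15. Chicago has a majority (≥14).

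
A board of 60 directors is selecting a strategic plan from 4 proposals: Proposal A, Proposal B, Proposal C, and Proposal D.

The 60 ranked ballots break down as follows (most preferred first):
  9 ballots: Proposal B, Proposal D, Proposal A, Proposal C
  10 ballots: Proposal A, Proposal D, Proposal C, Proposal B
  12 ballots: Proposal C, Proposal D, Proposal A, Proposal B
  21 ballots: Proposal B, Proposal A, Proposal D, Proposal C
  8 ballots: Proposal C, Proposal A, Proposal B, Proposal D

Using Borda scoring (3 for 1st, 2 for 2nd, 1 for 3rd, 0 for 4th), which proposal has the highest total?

Proposal A

Proposal A: 9×1 + 10×3 + 12×1 + 21×2 + 8×2 = 109
Proposal B: 9×3 + 10×0 + 12×0 + 21×3 + 8×1 = 98
Proposal C: 9×0 + 10×1 + 12×3 + 21×0 + 8×3 = 70
Proposal D: 9×2 + 10×2 + 12×2 + 21×1 + 8×0 = 83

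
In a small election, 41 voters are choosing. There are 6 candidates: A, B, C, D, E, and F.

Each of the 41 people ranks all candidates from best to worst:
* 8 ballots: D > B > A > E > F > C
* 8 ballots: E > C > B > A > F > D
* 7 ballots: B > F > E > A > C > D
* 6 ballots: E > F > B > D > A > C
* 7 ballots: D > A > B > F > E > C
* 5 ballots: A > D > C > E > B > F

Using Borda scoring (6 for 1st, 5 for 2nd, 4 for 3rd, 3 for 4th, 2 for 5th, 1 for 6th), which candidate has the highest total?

A: 8×4 + 8×3 + 7×3 + 6×2 + 7×5 + 5×6 = 154
B: 8×5 + 8×4 + 7×6 + 6×4 + 7×4 + 5×2 = 176
C: 8×1 + 8×5 + 7×2 + 6×1 + 7×1 + 5×4 = 95
D: 8×6 + 8×1 + 7×1 + 6×3 + 7×6 + 5×5 = 148
E: 8×3 + 8×6 + 7×4 + 6×6 + 7×2 + 5×3 = 165
F: 8×2 + 8×2 + 7×5 + 6×5 + 7×3 + 5×1 = 123

B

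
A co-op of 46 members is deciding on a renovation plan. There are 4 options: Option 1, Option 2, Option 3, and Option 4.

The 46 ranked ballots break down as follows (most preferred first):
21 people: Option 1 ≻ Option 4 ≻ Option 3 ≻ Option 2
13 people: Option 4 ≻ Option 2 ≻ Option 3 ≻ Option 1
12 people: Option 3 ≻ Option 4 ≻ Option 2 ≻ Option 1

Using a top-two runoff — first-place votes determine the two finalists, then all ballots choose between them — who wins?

Option 4

Round 1 first-place votes: Option 1 21, Option 2 0, Option 3 12, Option 4 13. Option 1 and Option 4 advance.
Runoff: Option 1 is ranked above Option 4 on 21 ballots, Option 4 above Option 1 on 25.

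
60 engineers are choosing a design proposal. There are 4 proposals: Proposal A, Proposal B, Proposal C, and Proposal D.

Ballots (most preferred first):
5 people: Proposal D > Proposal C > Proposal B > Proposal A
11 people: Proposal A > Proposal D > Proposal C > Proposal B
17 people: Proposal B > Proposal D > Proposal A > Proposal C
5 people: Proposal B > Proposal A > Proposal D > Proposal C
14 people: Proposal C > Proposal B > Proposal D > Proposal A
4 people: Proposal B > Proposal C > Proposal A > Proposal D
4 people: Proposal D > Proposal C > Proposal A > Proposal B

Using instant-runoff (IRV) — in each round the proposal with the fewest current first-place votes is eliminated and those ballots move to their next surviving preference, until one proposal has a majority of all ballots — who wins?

Proposal C

Round 1: Proposal A 11, Proposal B 26, Proposal C 14, Proposal D 9. Proposal D eliminated.
Round 2: Proposal A 11, Proposal B 26, Proposal C 23. Proposal A eliminated.
Round 3: Proposal B 26, Proposal C 34. Proposal C has a majority (≥31).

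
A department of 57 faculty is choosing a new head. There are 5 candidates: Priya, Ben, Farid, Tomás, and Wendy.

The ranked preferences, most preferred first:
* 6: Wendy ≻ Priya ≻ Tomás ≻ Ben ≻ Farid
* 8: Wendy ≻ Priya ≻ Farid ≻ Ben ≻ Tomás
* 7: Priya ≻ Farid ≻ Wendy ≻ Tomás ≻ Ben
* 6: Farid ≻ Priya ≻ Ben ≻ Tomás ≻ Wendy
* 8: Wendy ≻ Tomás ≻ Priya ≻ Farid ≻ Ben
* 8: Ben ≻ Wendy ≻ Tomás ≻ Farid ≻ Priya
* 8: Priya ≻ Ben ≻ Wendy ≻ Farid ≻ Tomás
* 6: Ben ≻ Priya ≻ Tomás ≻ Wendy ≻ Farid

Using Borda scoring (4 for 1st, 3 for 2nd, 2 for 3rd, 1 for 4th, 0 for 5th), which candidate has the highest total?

Priya

Priya: 6×3 + 8×3 + 7×4 + 6×3 + 8×2 + 8×0 + 8×4 + 6×3 = 154
Ben: 6×1 + 8×1 + 7×0 + 6×2 + 8×0 + 8×4 + 8×3 + 6×4 = 106
Farid: 6×0 + 8×2 + 7×3 + 6×4 + 8×1 + 8×1 + 8×1 + 6×0 = 85
Tomás: 6×2 + 8×0 + 7×1 + 6×1 + 8×3 + 8×2 + 8×0 + 6×2 = 77
Wendy: 6×4 + 8×4 + 7×2 + 6×0 + 8×4 + 8×3 + 8×2 + 6×1 = 148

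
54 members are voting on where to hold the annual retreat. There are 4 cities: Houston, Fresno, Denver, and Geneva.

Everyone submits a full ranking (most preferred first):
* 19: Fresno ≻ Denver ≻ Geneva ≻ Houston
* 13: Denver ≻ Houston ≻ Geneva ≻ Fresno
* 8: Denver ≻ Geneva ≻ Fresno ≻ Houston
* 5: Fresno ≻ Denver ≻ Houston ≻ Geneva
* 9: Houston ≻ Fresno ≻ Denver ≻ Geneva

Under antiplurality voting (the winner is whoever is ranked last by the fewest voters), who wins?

Denver

Last-place votes: Houston 27, Fresno 13, Denver 0, Geneva 14.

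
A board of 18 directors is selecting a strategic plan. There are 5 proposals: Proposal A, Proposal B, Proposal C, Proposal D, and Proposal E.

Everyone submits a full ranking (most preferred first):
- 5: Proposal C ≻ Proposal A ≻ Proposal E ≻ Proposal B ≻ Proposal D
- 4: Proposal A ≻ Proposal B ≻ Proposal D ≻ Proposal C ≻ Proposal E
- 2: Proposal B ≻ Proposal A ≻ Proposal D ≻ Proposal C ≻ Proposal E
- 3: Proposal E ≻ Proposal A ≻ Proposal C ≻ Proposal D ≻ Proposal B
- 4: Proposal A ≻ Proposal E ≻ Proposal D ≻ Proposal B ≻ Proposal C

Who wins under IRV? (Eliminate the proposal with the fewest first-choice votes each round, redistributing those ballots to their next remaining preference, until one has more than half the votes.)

Proposal A

Round 1: Proposal A 8, Proposal B 2, Proposal C 5, Proposal D 0, Proposal E 3. Proposal D eliminated.
Round 2: Proposal A 8, Proposal B 2, Proposal C 5, Proposal E 3. Proposal B eliminated.
Round 3: Proposal A 10, Proposal C 5, Proposal E 3. Proposal A has a majority (≥10).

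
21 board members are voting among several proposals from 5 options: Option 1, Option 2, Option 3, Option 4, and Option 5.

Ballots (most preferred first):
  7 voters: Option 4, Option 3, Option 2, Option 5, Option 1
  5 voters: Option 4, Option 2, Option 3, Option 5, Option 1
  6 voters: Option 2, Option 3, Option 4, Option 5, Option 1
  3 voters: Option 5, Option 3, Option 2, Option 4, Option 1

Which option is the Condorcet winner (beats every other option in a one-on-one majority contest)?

Option 4 vs Option 1: 21–0
Option 4 vs Option 2: 12–9
Option 4 vs Option 3: 12–9
Option 4 vs Option 5: 18–3
Option 4 beats every other option.

Option 4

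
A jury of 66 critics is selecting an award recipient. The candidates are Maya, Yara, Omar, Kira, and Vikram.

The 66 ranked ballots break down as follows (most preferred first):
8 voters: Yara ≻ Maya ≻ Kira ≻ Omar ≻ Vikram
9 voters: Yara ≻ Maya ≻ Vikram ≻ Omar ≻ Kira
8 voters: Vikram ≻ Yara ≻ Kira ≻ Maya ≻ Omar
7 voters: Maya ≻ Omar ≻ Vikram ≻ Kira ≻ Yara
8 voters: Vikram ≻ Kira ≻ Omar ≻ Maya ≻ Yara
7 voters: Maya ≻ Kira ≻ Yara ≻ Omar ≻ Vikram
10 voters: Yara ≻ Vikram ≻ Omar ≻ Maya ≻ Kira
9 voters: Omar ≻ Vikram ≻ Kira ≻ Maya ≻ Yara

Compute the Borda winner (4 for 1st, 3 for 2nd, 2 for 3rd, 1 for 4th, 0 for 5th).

Maya: 8×3 + 9×3 + 8×1 + 7×4 + 8×1 + 7×4 + 10×1 + 9×1 = 142
Yara: 8×4 + 9×4 + 8×3 + 7×0 + 8×0 + 7×2 + 10×4 + 9×0 = 146
Omar: 8×1 + 9×1 + 8×0 + 7×3 + 8×2 + 7×1 + 10×2 + 9×4 = 117
Kira: 8×2 + 9×0 + 8×2 + 7×1 + 8×3 + 7×3 + 10×0 + 9×2 = 102
Vikram: 8×0 + 9×2 + 8×4 + 7×2 + 8×4 + 7×0 + 10×3 + 9×3 = 153

Vikram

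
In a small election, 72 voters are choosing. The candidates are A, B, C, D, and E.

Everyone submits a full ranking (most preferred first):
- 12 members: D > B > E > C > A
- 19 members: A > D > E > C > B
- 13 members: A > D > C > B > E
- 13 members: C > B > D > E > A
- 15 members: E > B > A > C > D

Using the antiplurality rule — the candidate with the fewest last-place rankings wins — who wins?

Last-place votes: A 25, B 19, C 0, D 15, E 13.

C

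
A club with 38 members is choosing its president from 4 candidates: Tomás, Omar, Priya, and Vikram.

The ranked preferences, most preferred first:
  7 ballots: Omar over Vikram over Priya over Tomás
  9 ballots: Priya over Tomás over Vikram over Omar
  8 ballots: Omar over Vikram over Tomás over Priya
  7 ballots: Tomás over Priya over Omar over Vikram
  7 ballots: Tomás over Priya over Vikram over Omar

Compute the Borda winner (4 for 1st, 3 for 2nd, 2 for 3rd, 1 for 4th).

Tomás

Tomás: 7×1 + 9×3 + 8×2 + 7×4 + 7×4 = 106
Omar: 7×4 + 9×1 + 8×4 + 7×2 + 7×1 = 90
Priya: 7×2 + 9×4 + 8×1 + 7×3 + 7×3 = 100
Vikram: 7×3 + 9×2 + 8×3 + 7×1 + 7×2 = 84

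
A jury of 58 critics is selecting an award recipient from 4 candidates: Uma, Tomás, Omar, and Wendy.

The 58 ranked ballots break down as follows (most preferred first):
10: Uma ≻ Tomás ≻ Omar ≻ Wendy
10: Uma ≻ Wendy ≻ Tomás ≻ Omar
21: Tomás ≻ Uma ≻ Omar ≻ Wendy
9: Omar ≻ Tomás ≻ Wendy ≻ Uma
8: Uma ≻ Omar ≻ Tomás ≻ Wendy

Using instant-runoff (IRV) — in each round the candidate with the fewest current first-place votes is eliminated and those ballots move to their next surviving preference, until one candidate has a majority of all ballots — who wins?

Round 1: Uma 28, Tomás 21, Omar 9, Wendy 0. Wendy eliminated.
Round 2: Uma 28, Tomás 21, Omar 9. Omar eliminated.
Round 3: Uma 28, Tomás 30. Tomás has a majority (≥30).

Tomás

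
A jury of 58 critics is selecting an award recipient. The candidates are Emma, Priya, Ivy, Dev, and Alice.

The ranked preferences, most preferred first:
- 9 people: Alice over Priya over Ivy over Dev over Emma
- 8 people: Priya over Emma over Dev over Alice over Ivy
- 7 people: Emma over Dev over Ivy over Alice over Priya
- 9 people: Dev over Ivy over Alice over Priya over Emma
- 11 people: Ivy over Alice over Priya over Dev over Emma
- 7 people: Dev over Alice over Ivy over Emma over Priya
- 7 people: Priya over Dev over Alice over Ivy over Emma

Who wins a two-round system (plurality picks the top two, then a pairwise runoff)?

Priya

Round 1 first-place votes: Emma 7, Priya 15, Ivy 11, Dev 16, Alice 9. Dev and Priya advance.
Runoff: Dev is ranked above Priya on 23 ballots, Priya above Dev on 35.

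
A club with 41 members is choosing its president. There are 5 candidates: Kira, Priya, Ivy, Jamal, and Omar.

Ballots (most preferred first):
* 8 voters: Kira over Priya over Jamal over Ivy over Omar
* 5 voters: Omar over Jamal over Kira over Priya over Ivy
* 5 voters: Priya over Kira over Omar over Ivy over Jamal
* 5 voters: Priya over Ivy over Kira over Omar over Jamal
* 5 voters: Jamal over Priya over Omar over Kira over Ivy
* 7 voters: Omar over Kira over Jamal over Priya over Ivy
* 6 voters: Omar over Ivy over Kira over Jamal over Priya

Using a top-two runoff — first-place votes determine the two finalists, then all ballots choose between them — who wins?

Priya

Round 1 first-place votes: Kira 8, Priya 10, Ivy 0, Jamal 5, Omar 18. Omar and Priya advance.
Runoff: Omar is ranked above Priya on 18 ballots, Priya above Omar on 23.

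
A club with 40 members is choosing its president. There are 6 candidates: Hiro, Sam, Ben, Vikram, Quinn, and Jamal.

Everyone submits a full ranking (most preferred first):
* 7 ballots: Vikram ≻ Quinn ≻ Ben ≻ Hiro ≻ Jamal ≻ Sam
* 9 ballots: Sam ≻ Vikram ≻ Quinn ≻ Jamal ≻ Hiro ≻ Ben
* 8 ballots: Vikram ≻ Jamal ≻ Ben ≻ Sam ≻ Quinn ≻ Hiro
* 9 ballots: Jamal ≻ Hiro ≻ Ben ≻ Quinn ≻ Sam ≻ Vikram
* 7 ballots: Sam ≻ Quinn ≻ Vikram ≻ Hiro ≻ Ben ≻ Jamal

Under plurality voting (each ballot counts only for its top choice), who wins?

First-place votes: Hiro 0, Sam 16, Ben 0, Vikram 15, Quinn 0, Jamal 9.

Sam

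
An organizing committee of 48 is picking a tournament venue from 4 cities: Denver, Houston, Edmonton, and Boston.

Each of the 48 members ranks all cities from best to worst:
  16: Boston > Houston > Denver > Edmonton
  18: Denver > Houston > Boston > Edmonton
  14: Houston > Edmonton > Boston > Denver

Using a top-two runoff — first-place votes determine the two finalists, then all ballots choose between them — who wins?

Round 1 first-place votes: Denver 18, Houston 14, Edmonton 0, Boston 16. Denver and Boston advance.
Runoff: Denver is ranked above Boston on 18 ballots, Boston above Denver on 30.

Boston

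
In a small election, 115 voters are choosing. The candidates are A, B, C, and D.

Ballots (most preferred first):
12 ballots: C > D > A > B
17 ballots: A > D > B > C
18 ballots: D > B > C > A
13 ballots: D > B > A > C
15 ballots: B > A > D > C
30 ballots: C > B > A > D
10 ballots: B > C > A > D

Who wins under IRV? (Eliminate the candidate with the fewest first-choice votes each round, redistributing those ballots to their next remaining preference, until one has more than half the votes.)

D

Round 1: A 17, B 25, C 42, D 31. A eliminated.
Round 2: B 25, C 42, D 48. B eliminated.
Round 3: C 52, D 63. D has a majority (≥58).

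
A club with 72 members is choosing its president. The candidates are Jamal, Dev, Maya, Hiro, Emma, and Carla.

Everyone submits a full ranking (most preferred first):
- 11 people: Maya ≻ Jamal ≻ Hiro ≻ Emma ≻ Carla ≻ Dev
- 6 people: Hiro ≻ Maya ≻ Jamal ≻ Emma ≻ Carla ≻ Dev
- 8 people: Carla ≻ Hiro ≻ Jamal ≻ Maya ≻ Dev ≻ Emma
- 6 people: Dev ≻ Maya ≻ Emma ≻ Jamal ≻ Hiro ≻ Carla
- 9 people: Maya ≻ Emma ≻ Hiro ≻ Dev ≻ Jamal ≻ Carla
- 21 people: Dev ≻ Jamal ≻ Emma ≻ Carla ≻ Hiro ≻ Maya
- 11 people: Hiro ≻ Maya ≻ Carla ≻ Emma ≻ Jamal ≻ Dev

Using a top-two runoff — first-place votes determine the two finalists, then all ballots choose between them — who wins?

Round 1 first-place votes: Jamal 0, Dev 27, Maya 20, Hiro 17, Emma 0, Carla 8. Dev and Maya advance.
Runoff: Dev is ranked above Maya on 27 ballots, Maya above Dev on 45.

Maya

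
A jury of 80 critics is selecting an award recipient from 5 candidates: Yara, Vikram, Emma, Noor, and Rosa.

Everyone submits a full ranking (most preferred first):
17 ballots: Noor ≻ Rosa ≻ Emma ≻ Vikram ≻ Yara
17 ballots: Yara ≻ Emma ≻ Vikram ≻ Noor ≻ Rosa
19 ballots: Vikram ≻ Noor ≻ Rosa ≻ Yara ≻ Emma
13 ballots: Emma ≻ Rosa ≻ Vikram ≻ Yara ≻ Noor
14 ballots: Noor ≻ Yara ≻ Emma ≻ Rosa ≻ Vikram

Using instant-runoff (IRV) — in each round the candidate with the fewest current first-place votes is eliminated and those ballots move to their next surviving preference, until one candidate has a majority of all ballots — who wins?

Round 1: Yara 17, Vikram 19, Emma 13, Noor 31, Rosa 0. Rosa eliminated.
Round 2: Yara 17, Vikram 19, Emma 13, Noor 31. Emma eliminated.
Round 3: Yara 17, Vikram 32, Noor 31. Yara eliminated.
Round 4: Vikram 49, Noor 31. Vikram has a majority (≥41).

Vikram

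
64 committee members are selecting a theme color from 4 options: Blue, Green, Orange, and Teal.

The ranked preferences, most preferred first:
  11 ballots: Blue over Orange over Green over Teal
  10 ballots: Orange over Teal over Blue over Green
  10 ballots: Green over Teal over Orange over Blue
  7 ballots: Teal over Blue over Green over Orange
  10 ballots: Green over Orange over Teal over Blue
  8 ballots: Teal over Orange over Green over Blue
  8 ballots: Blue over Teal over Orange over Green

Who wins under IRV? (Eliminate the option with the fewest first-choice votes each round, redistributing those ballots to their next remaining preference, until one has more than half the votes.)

Teal

Round 1: Blue 19, Green 20, Orange 10, Teal 15. Orange eliminated.
Round 2: Blue 19, Green 20, Teal 25. Blue eliminated.
Round 3: Green 31, Teal 33. Teal has a majority (≥33).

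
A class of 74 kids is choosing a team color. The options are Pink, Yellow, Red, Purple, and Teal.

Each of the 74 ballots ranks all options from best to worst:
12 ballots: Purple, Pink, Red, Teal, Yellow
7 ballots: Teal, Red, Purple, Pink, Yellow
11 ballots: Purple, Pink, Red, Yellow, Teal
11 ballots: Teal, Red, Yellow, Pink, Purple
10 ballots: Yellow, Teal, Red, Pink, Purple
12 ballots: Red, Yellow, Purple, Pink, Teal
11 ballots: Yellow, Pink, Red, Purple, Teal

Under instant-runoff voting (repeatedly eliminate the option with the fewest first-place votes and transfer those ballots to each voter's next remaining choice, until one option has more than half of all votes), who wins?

Yellow

Round 1: Pink 0, Yellow 21, Red 12, Purple 23, Teal 18. Pink eliminated.
Round 2: Yellow 21, Red 12, Purple 23, Teal 18. Red eliminated.
Round 3: Yellow 33, Purple 23, Teal 18. Teal eliminated.
Round 4: Yellow 44, Purple 30. Yellow has a majority (≥38).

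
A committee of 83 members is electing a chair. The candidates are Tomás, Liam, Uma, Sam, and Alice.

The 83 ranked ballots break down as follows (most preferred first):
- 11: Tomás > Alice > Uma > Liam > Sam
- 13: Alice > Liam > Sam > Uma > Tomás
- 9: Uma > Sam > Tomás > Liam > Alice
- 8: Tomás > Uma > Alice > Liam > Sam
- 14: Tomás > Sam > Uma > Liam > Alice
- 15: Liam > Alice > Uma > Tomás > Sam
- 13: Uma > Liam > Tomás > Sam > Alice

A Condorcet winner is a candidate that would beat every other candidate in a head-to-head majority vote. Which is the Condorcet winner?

Uma

Uma vs Tomás: 50–33
Uma vs Liam: 55–28
Uma vs Sam: 56–27
Uma vs Alice: 44–39
Uma beats every other candidate.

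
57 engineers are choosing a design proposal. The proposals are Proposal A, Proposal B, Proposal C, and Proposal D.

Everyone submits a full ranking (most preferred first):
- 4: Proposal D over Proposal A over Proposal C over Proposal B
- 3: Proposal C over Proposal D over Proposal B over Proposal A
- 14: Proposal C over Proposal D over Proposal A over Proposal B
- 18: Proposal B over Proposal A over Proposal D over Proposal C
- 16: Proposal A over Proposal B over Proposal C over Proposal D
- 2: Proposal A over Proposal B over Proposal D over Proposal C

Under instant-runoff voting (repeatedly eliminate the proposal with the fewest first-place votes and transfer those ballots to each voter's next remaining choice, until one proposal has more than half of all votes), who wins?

Round 1: Proposal A 18, Proposal B 18, Proposal C 17, Proposal D 4. Proposal D eliminated.
Round 2: Proposal A 22, Proposal B 18, Proposal C 17. Proposal C eliminated.
Round 3: Proposal A 36, Proposal B 21. Proposal A has a majority (≥29).

Proposal A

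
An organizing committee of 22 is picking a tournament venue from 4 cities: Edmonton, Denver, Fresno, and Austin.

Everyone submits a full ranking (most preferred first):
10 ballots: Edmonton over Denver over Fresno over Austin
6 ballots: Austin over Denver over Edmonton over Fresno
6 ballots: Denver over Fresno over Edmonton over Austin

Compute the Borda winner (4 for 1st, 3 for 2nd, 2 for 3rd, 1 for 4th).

Denver

Edmonton: 10×4 + 6×2 + 6×2 = 64
Denver: 10×3 + 6×3 + 6×4 = 72
Fresno: 10×2 + 6×1 + 6×3 = 44
Austin: 10×1 + 6×4 + 6×1 = 40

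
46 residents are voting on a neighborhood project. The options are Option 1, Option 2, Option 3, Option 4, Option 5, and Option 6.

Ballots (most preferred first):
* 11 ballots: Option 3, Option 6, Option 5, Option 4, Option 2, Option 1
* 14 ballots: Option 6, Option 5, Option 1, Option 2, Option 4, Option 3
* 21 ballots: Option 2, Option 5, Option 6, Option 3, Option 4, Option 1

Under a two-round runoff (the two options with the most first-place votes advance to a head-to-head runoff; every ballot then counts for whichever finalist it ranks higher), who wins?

Option 6

Round 1 first-place votes: Option 1 0, Option 2 21, Option 3 11, Option 4 0, Option 5 0, Option 6 14. Option 2 and Option 6 advance.
Runoff: Option 2 is ranked above Option 6 on 21 ballots, Option 6 above Option 2 on 25.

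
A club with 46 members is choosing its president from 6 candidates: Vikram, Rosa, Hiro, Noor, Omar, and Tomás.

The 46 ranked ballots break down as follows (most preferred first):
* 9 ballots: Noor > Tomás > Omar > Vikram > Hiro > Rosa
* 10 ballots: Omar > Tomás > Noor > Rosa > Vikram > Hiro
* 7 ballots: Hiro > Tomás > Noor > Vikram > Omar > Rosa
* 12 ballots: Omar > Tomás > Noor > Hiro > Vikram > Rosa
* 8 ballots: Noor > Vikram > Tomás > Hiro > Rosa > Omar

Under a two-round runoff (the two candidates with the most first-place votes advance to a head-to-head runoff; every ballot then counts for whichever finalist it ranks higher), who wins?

Round 1 first-place votes: Vikram 0, Rosa 0, Hiro 7, Noor 17, Omar 22, Tomás 0. Omar and Noor advance.
Runoff: Omar is ranked above Noor on 22 ballots, Noor above Omar on 24.

Noor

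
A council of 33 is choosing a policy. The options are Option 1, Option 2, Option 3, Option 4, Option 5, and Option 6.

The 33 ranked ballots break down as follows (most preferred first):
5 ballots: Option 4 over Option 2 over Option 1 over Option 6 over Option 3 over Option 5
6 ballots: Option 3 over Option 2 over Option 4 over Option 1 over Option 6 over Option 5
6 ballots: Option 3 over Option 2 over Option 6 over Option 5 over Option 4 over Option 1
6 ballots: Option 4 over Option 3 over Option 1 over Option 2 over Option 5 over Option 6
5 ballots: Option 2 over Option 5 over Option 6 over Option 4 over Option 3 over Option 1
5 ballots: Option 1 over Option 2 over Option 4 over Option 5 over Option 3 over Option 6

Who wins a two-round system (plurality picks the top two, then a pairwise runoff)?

Round 1 first-place votes: Option 1 5, Option 2 5, Option 3 12, Option 4 11, Option 5 0, Option 6 0. Option 3 and Option 4 advance.
Runoff: Option 3 is ranked above Option 4 on 12 ballots, Option 4 above Option 3 on 21.

Option 4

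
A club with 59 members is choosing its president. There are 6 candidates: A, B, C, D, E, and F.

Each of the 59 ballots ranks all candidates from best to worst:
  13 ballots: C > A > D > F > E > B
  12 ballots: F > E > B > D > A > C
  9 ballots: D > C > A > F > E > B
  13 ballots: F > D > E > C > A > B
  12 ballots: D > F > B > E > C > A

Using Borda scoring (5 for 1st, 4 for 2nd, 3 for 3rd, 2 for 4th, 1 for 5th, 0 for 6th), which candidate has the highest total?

A: 13×4 + 12×1 + 9×3 + 13×1 + 12×0 = 104
B: 13×0 + 12×3 + 9×0 + 13×0 + 12×3 = 72
C: 13×5 + 12×0 + 9×4 + 13×2 + 12×1 = 139
D: 13×3 + 12×2 + 9×5 + 13×4 + 12×5 = 220
E: 13×1 + 12×4 + 9×1 + 13×3 + 12×2 = 133
F: 13×2 + 12×5 + 9×2 + 13×5 + 12×4 = 217

D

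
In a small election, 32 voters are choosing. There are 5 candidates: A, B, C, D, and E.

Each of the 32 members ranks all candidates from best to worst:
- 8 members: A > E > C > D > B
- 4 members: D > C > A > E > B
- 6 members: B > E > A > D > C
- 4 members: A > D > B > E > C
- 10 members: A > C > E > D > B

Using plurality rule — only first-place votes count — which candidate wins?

First-place votes: A 22, B 6, C 0, D 4, E 0.

A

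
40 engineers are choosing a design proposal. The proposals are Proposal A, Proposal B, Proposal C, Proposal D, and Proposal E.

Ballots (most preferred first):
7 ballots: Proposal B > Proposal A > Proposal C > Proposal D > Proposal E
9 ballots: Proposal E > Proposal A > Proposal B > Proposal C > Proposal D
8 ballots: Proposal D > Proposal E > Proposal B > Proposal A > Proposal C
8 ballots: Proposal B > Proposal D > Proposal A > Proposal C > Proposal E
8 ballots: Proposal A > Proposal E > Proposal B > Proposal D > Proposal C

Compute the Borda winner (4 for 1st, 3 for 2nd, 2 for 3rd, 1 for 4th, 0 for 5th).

Proposal B

Proposal A: 7×3 + 9×3 + 8×1 + 8×2 + 8×4 = 104
Proposal B: 7×4 + 9×2 + 8×2 + 8×4 + 8×2 = 110
Proposal C: 7×2 + 9×1 + 8×0 + 8×1 + 8×0 = 31
Proposal D: 7×1 + 9×0 + 8×4 + 8×3 + 8×1 = 71
Proposal E: 7×0 + 9×4 + 8×3 + 8×0 + 8×3 = 84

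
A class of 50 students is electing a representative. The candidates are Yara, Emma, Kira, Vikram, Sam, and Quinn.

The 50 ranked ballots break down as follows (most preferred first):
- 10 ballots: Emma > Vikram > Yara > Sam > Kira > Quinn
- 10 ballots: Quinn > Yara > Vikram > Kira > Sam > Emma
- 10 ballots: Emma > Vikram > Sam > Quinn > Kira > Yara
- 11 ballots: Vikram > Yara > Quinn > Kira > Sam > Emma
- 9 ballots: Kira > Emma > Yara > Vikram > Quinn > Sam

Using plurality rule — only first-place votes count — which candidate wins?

First-place votes: Yara 0, Emma 20, Kira 9, Vikram 11, Sam 0, Quinn 10.

Emma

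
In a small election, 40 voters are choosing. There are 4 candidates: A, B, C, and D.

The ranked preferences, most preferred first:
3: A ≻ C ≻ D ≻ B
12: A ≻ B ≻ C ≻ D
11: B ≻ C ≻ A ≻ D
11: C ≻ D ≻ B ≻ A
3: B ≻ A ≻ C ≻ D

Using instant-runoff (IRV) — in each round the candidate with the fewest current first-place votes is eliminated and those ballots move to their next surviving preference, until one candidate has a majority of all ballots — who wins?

B

Round 1: A 15, B 14, C 11, D 0. D eliminated.
Round 2: A 15, B 14, C 11. C eliminated.
Round 3: A 15, B 25. B has a majority (≥21).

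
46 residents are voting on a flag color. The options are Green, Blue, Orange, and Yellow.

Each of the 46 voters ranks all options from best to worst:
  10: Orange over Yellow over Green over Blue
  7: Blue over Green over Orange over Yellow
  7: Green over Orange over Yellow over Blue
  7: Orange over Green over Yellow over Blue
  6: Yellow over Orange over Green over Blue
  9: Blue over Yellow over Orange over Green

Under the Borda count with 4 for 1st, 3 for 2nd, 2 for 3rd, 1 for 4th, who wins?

Green: 10×2 + 7×3 + 7×4 + 7×3 + 6×2 + 9×1 = 111
Blue: 10×1 + 7×4 + 7×1 + 7×1 + 6×1 + 9×4 = 94
Orange: 10×4 + 7×2 + 7×3 + 7×4 + 6×3 + 9×2 = 139
Yellow: 10×3 + 7×1 + 7×2 + 7×2 + 6×4 + 9×3 = 116

Orange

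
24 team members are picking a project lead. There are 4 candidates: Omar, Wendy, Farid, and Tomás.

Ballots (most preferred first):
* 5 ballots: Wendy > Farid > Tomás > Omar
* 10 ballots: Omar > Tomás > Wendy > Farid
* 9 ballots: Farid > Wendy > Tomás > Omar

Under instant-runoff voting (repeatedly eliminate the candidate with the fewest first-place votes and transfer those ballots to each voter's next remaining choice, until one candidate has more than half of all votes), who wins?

Farid

Round 1: Omar 10, Wendy 5, Farid 9, Tomás 0. Tomás eliminated.
Round 2: Omar 10, Wendy 5, Farid 9. Wendy eliminated.
Round 3: Omar 10, Farid 14. Farid has a majority (≥13).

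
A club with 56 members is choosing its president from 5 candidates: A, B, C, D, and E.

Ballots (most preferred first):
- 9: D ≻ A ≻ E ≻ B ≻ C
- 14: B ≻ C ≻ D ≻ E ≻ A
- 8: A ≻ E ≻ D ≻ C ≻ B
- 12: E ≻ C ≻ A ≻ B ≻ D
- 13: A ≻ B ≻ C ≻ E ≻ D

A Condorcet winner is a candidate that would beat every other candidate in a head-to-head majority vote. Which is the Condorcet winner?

A

A vs B: 42–14
A vs C: 30–26
A vs D: 33–23
A vs E: 30–26
A beats every other candidate.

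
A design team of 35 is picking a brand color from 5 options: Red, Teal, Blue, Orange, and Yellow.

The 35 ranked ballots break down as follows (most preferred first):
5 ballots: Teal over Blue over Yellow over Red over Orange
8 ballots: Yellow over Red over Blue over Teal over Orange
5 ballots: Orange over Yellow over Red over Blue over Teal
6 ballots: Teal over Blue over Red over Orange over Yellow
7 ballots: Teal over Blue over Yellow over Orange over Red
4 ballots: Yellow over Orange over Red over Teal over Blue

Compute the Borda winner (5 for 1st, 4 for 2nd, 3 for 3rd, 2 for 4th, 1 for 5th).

Yellow

Red: 5×2 + 8×4 + 5×3 + 6×3 + 7×1 + 4×3 = 94
Teal: 5×5 + 8×2 + 5×1 + 6×5 + 7×5 + 4×2 = 119
Blue: 5×4 + 8×3 + 5×2 + 6×4 + 7×4 + 4×1 = 110
Orange: 5×1 + 8×1 + 5×5 + 6×2 + 7×2 + 4×4 = 80
Yellow: 5×3 + 8×5 + 5×4 + 6×1 + 7×3 + 4×5 = 122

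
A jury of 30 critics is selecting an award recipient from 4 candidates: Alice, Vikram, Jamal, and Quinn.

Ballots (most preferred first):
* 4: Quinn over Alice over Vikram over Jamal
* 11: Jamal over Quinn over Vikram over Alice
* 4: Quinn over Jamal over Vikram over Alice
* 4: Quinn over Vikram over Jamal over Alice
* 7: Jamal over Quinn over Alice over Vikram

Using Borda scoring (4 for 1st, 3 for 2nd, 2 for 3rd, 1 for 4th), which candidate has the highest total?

Quinn

Alice: 4×3 + 11×1 + 4×1 + 4×1 + 7×2 = 45
Vikram: 4×2 + 11×2 + 4×2 + 4×3 + 7×1 = 57
Jamal: 4×1 + 11×4 + 4×3 + 4×2 + 7×4 = 96
Quinn: 4×4 + 11×3 + 4×4 + 4×4 + 7×3 = 102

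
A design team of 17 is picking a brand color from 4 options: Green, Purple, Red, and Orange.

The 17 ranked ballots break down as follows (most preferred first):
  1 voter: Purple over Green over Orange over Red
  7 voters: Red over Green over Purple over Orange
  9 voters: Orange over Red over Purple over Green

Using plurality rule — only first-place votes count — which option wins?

First-place votes: Green 0, Purple 1, Red 7, Orange 9.

Orange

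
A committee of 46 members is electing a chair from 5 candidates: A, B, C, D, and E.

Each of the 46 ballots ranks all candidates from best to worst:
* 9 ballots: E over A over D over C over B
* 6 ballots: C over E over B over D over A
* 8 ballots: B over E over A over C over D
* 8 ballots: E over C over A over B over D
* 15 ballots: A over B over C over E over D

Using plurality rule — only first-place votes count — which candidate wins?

E

First-place votes: A 15, B 8, C 6, D 0, E 17.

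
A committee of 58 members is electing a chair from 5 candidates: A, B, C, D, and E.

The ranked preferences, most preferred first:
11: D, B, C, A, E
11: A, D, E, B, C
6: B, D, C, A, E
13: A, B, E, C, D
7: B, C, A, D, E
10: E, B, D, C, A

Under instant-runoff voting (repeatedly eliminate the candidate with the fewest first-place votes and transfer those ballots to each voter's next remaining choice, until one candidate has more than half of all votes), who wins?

Round 1: A 24, B 13, C 0, D 11, E 10. C eliminated.
Round 2: A 24, B 13, D 11, E 10. E eliminated.
Round 3: A 24, B 23, D 11. D eliminated.
Round 4: A 24, B 34. B has a majority (≥30).

B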